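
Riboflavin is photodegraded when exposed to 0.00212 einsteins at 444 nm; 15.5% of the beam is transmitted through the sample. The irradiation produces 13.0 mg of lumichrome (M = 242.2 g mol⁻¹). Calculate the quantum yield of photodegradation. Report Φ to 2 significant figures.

Product: 13.0 mg / 242.2 g mol⁻¹ = 5.367×10⁻⁵ mol.
Fraction absorbed: 1 − 15.5/100 = 0.8450.
Photons absorbed: 0.8450 × 0.00212 = 0.001791 mol.
Φ = 5.367×10⁻⁵ mol / 0.001791 mol photons = 0.030.

Φ = 0.030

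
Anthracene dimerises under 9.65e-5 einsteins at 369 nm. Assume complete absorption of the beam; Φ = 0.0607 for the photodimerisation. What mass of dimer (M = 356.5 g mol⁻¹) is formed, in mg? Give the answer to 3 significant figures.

Product: Φ × n_abs = 0.0607 × 9.65e-5 = 5.858e-6 mol.
Mass: 5.858e-6 × 356.5 = 0.002088 g = 2.09 mg.

2.09 mg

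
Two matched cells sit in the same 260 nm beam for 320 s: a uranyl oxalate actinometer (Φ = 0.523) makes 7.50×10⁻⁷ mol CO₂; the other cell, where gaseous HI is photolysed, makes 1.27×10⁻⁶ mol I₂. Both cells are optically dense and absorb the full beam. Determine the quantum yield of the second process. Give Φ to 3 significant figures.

Photons absorbed by the actinometer: 7.50×10⁻⁷ / 0.523 = 1.434×10⁻⁶ mol.
Φ(unknown) = 1.27×10⁻⁶ / 1.434×10⁻⁶ = 0.886.

Φ = 0.886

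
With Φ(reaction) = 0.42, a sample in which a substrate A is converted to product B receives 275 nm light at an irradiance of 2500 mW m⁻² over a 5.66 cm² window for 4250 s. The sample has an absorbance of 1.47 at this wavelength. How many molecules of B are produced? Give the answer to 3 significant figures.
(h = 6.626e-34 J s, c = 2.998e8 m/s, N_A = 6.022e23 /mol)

3.38e18 molecules

Photon energy at 275 nm: hc/λ = (6.626e-34)(2.998e8)/(275e-9) = 7.224e-19 J.
Energy delivered: (2500 mW m⁻²)(5.66e-4 m²)(4250 s) = 6.014 J.
Photons incident: 6.014 / 7.224e-19 = 8.325e18, i.e. 8.325e18/6.022e23 = 1.382e-5 mol.
Fraction absorbed: 1 − 10^(−1.47) = 0.9661.
Photons absorbed: 0.9661 × 1.382e-5 = 1.335e-5 mol.
Product: Φ × n_abs = 0.42 × 1.335e-5 = 5.607e-6 mol.
As a count: 5.607e-6 × 6.022e23 = 3.38e18.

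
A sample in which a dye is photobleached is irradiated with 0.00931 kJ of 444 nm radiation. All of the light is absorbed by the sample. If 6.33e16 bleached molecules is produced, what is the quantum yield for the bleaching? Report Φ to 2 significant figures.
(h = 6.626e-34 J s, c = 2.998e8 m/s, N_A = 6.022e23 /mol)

Product: 6.33e16 / 6.022e23 = 1.051e-7 mol.
Photon energy at 444 nm: hc/λ = (6.626e-34)(2.998e8)/(444e-9) = 4.474e-19 J.
Incident energy: 0.00931 kJ = 9.31 J.
Photons incident: 9.31 / 4.474e-19 = 2.081e19, i.e. 2.081e19/6.022e23 = 3.456e-5 mol.
Φ = 1.051e-7 mol / 3.456e-5 mol photons = 0.0030.

Φ = 0.0030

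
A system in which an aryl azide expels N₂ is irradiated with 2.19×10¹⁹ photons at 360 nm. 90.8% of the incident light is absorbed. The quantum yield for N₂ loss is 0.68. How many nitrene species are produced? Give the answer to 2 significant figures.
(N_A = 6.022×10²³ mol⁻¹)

1.4×10¹⁹ species

Moles of photons: 2.19×10¹⁹ / 6.022×10²³ = 3.637×10⁻⁵ mol.
Photons absorbed: 0.908 × 3.637×10⁻⁵ = 3.302×10⁻⁵ mol.
Product: Φ × n_abs = 0.68 × 3.302×10⁻⁵ = 2.245×10⁻⁵ mol.
As a count: 2.245×10⁻⁵ × 6.022×10²³ = 1.4×10¹⁹.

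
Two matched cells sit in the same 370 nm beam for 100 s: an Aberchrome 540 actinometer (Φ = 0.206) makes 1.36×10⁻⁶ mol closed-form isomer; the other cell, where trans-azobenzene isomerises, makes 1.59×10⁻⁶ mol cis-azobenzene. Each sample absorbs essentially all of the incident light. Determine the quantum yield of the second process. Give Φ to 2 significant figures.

Photons absorbed by the actinometer: 1.36×10⁻⁶ / 0.206 = 6.602×10⁻⁶ mol.
Φ(unknown) = 1.59×10⁻⁶ / 6.602×10⁻⁶ = 0.24.

Φ = 0.24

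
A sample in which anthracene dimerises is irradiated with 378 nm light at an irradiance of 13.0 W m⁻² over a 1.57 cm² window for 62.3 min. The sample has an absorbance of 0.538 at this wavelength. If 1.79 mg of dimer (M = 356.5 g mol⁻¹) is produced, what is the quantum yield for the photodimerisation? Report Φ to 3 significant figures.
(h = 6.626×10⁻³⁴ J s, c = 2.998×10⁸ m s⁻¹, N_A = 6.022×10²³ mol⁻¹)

Φ = 0.293

Product: 1.79 mg / 356.5 g mol⁻¹ = 5.021×10⁻⁶ mol.
Photon energy at 378 nm: hc/λ = (6.626×10⁻³⁴)(2.998×10⁸)/(378×10⁻⁹) = 5.255×10⁻¹⁹ J.
Energy delivered: (13.0 W m⁻²)(1.57×10⁻⁴ m²)(3738 s) = 7.629 J.
Photons incident: 7.629 / 5.255×10⁻¹⁹ = 1.452×10¹⁹, i.e. 1.452×10¹⁹/6.022×10²³ = 2.411×10⁻⁵ mol.
Fraction absorbed: 1 − 10^(−0.538) = 0.7103.
Photons absorbed: 0.7103 × 2.411×10⁻⁵ = 1.713×10⁻⁵ mol.
Φ = 5.021×10⁻⁶ mol / 1.713×10⁻⁵ mol photons = 0.293.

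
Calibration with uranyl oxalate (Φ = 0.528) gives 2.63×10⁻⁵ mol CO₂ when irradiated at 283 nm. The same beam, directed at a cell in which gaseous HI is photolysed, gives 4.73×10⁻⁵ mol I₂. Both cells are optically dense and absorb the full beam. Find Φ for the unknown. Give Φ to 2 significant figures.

Φ = 0.95

Photons absorbed by the actinometer: 2.63×10⁻⁵ / 0.528 = 4.981×10⁻⁵ mol.
Φ(unknown) = 4.73×10⁻⁵ / 4.981×10⁻⁵ = 0.95.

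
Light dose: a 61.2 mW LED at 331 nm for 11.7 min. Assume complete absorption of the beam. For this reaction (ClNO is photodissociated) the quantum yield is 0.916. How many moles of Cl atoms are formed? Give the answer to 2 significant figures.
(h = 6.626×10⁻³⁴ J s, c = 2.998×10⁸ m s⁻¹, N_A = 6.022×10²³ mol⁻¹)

Photon energy at 331 nm: hc/λ = (6.626×10⁻³⁴)(2.998×10⁸)/(331×10⁻⁹) = 6.001×10⁻¹⁹ J.
Energy delivered: (61.2 mW)(702 s) = 42.96 J.
Photons incident: 42.96 / 6.001×10⁻¹⁹ = 7.159×10¹⁹, i.e. 7.159×10¹⁹/6.022×10²³ = 1.189×10⁻⁴ mol.
Product: Φ × n_abs = 0.916 × 1.189×10⁻⁴ = 1.089×10⁻⁴ mol.

1.1×10⁻⁴ mol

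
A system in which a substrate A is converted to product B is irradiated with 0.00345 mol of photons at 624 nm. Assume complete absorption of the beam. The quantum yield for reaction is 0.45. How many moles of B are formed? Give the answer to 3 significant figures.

0.00155 mol

Product: Φ × n_abs = 0.45 × 0.00345 = 0.001553 mol.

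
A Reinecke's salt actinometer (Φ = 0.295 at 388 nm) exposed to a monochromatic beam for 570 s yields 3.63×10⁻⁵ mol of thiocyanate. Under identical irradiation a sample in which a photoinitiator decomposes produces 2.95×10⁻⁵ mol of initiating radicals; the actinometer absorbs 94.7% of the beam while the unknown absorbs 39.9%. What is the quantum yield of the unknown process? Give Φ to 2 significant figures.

Φ = 0.57

Photons absorbed by the actinometer: 3.63×10⁻⁵ / 0.295 = 1.231×10⁻⁴ mol.
Incident flux: 1.231×10⁻⁴ / 0.947 = 1.300×10⁻⁴ einstein.
Absorbed by unknown: 0.399 × 1.300×10⁻⁴ = 5.187×10⁻⁵ mol.
Φ(unknown) = 2.95×10⁻⁵ / 5.187×10⁻⁵ = 0.57.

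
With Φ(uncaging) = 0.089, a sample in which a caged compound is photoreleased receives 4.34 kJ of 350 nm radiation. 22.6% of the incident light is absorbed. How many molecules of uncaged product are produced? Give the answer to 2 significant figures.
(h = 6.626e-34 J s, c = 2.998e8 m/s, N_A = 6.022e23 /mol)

1.5e20 molecules

Photon energy at 350 nm: hc/λ = (6.626e-34)(2.998e8)/(350e-9) = 5.676e-19 J.
Incident energy: 4.34 kJ = 4340 J.
Photons incident: 4340 / 5.676e-19 = 7.646e21, i.e. 7.646e21/6.022e23 = 0.01270 mol.
Photons absorbed: 0.226 × 0.01270 = 0.002870 mol.
Product: Φ × n_abs = 0.089 × 0.002870 = 2.554e-4 mol.
As a count: 2.554e-4 × 6.022e23 = 1.5e20.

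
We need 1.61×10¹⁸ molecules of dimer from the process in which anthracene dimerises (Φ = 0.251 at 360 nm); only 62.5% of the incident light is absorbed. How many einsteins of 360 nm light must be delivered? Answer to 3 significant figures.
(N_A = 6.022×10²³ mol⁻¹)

Product: 1.61×10¹⁸ / 6.022×10²³ = 2.674×10⁻⁶ mol.
Photons that must be absorbed: 2.674×10⁻⁶ / 0.251 = 1.065×10⁻⁵ mol.
Incident photons needed: 1.065×10⁻⁵ / 0.625 = 1.704×10⁻⁵ mol.

1.70×10⁻⁵ einstein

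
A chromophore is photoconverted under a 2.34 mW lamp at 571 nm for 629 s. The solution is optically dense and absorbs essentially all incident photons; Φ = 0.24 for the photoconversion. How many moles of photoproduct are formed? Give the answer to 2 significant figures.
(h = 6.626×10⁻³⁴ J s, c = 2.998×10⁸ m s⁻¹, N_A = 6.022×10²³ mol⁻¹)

1.7×10⁻⁶ mol

Photon energy at 571 nm: hc/λ = (6.626×10⁻³⁴)(2.998×10⁸)/(571×10⁻⁹) = 3.479×10⁻¹⁹ J.
Energy delivered: (2.34 mW)(629 s) = 1.472 J.
Photons incident: 1.472 / 3.479×10⁻¹⁹ = 4.231×10¹⁸, i.e. 4.231×10¹⁸/6.022×10²³ = 7.026×10⁻⁶ mol.
Product: Φ × n_abs = 0.24 × 7.026×10⁻⁶ = 1.686×10⁻⁶ mol.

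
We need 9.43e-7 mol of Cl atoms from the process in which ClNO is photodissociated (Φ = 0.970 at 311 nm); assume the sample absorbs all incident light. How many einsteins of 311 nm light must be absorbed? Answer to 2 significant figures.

Photons that must be absorbed: 9.43e-7 / 0.970 = 9.722e-7 mol.

9.7e-7 einstein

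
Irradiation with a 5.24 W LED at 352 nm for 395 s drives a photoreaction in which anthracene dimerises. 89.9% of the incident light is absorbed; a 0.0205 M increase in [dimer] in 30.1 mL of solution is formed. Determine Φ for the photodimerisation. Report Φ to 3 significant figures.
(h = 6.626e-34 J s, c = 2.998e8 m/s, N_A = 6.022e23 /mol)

Product: (0.0205 M)(0.0301 L) = 6.171e-4 mol.
Photon energy at 352 nm: hc/λ = (6.626e-34)(2.998e8)/(352e-9) = 5.643e-19 J.
Energy delivered: (5.24 W)(395 s) = 2070 J.
Photons incident: 2070 / 5.643e-19 = 3.668e21, i.e. 3.668e21/6.022e23 = 0.006091 mol.
Photons absorbed: 0.899 × 0.006091 = 0.005476 mol.
Φ = 6.171e-4 mol / 0.005476 mol photons = 0.113.

Φ = 0.113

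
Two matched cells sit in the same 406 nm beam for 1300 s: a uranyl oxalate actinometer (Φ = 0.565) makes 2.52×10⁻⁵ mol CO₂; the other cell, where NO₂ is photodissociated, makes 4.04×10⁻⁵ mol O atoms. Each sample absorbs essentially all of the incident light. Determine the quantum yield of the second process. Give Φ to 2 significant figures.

Φ = 0.91

Photons absorbed by the actinometer: 2.52×10⁻⁵ / 0.565 = 4.460×10⁻⁵ mol.
Φ(unknown) = 4.04×10⁻⁵ / 4.460×10⁻⁵ = 0.91.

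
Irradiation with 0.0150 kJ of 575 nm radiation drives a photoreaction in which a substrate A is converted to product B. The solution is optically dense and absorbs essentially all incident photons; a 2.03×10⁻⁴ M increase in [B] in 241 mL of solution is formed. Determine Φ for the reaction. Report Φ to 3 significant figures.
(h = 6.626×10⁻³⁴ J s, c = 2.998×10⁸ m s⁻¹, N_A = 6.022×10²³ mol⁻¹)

Product: (2.03×10⁻⁴ M)(0.241 L) = 4.892×10⁻⁵ mol.
Photon energy at 575 nm: hc/λ = (6.626×10⁻³⁴)(2.998×10⁸)/(575×10⁻⁹) = 3.455×10⁻¹⁹ J.
Incident energy: 0.0150 kJ = 15.0 J.
Photons incident: 15.0 / 3.455×10⁻¹⁹ = 4.342×10¹⁹, i.e. 4.342×10¹⁹/6.022×10²³ = 7.210×10⁻⁵ mol.
Φ = 4.892×10⁻⁵ mol / 7.210×10⁻⁵ mol photons = 0.679.

Φ = 0.679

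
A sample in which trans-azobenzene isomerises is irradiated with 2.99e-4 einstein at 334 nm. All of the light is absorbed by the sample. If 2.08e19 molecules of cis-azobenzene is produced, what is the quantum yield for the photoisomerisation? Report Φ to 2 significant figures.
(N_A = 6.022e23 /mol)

Φ = 0.12

Product: 2.08e19 / 6.022e23 = 3.454e-5 mol.
Φ = 3.454e-5 mol / 2.99e-4 mol photons = 0.12.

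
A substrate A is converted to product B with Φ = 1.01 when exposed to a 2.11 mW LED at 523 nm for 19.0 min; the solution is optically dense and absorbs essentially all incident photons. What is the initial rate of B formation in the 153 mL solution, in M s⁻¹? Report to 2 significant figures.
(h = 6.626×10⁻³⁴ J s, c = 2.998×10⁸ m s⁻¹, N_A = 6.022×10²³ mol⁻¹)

Photon energy at 523 nm: hc/λ = (6.626×10⁻³⁴)(2.998×10⁸)/(523×10⁻⁹) = 3.798×10⁻¹⁹ J.
Energy delivered: (2.11 mW)(1140 s) = 2.405 J.
Photons incident: 2.405 / 3.798×10⁻¹⁹ = 6.332×10¹⁸, i.e. 6.332×10¹⁸/6.022×10²³ = 1.051×10⁻⁵ mol.
Product formed: 1.01 × 1.051×10⁻⁵ = 1.062×10⁻⁵ mol.
Rate: 1.062×10⁻⁵ mol / (1140 s × 0.153 L) = 6.1×10⁻⁸ M s⁻¹.

6.1×10⁻⁸ M s⁻¹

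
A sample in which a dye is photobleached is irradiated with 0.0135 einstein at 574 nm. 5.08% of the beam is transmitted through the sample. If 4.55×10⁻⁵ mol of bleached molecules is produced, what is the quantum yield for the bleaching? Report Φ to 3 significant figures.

Fraction absorbed: 1 − 5.08/100 = 0.9492.
Photons absorbed: 0.9492 × 0.0135 = 0.01281 mol.
Φ = 4.55×10⁻⁵ mol / 0.01281 mol photons = 0.00355.

Φ = 0.00355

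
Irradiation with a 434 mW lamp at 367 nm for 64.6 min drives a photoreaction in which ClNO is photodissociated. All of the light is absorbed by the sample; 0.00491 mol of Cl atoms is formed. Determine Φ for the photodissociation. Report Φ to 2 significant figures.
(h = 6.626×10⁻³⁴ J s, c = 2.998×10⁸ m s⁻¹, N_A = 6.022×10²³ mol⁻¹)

Photon energy at 367 nm: hc/λ = (6.626×10⁻³⁴)(2.998×10⁸)/(367×10⁻⁹) = 5.413×10⁻¹⁹ J.
Energy delivered: (434 mW)(3876 s) = 1682 J.
Photons incident: 1682 / 5.413×10⁻¹⁹ = 3.107×10²¹, i.e. 3.107×10²¹/6.022×10²³ = 0.005159 mol.
Φ = 0.00491 mol / 0.005159 mol photons = 0.95.

Φ = 0.95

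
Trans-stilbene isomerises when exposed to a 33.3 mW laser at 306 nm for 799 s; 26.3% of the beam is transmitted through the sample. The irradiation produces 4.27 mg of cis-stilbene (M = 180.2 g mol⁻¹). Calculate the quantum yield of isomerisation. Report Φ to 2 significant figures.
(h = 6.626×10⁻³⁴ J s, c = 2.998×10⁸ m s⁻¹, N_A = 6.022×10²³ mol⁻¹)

Φ = 0.47

Product: 4.27 mg / 180.2 g mol⁻¹ = 2.370×10⁻⁵ mol.
Photon energy at 306 nm: hc/λ = (6.626×10⁻³⁴)(2.998×10⁸)/(306×10⁻⁹) = 6.492×10⁻¹⁹ J.
Energy delivered: (33.3 mW)(799 s) = 26.61 J.
Photons incident: 26.61 / 6.492×10⁻¹⁹ = 4.099×10¹⁹, i.e. 4.099×10¹⁹/6.022×10²³ = 6.807×10⁻⁵ mol.
Fraction absorbed: 1 − 26.3/100 = 0.7370.
Photons absorbed: 0.7370 × 6.807×10⁻⁵ = 5.017×10⁻⁵ mol.
Φ = 2.370×10⁻⁵ mol / 5.017×10⁻⁵ mol photons = 0.47.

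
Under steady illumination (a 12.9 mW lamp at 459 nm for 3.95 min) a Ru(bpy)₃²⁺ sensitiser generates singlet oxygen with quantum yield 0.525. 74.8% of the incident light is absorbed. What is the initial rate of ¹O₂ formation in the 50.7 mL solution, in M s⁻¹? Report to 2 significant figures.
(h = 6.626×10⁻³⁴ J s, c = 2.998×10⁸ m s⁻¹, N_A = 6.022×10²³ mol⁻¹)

3.8×10⁻⁷ M s⁻¹

Photon energy at 459 nm: hc/λ = (6.626×10⁻³⁴)(2.998×10⁸)/(459×10⁻⁹) = 4.328×10⁻¹⁹ J.
Energy delivered: (12.9 mW)(237 s) = 3.057 J.
Photons incident: 3.057 / 4.328×10⁻¹⁹ = 7.063×10¹⁸, i.e. 7.063×10¹⁸/6.022×10²³ = 1.173×10⁻⁵ mol.
Photons absorbed: 0.748 × 1.173×10⁻⁵ = 8.774×10⁻⁶ mol.
Product formed: 0.525 × 8.774×10⁻⁶ = 4.606×10⁻⁶ mol.
Rate: 4.606×10⁻⁶ mol / (237 s × 0.0507 L) = 3.8×10⁻⁷ M s⁻¹.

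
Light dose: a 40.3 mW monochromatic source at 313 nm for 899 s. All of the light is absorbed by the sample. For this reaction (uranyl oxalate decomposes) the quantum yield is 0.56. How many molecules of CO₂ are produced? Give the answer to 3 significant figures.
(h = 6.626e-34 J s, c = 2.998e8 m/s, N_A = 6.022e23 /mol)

3.20e19 molecules

Photon energy at 313 nm: hc/λ = (6.626e-34)(2.998e8)/(313e-9) = 6.347e-19 J.
Energy delivered: (40.3 mW)(899 s) = 36.23 J.
Photons incident: 36.23 / 6.347e-19 = 5.708e19, i.e. 5.708e19/6.022e23 = 9.479e-5 mol.
Product: Φ × n_abs = 0.56 × 9.479e-5 = 5.308e-5 mol.
As a count: 5.308e-5 × 6.022e23 = 3.20e19.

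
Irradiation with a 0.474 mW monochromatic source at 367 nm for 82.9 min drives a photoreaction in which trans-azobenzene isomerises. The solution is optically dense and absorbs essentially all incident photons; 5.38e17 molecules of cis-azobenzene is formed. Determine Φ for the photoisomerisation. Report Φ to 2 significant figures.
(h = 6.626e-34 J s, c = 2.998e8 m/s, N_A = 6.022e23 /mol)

Φ = 0.12

Product: 5.38e17 / 6.022e23 = 8.934e-7 mol.
Photon energy at 367 nm: hc/λ = (6.626e-34)(2.998e8)/(367e-9) = 5.413e-19 J.
Energy delivered: (0.474 mW)(4974 s) = 2.358 J.
Photons incident: 2.358 / 5.413e-19 = 4.356e18, i.e. 4.356e18/6.022e23 = 7.233e-6 mol.
Φ = 8.934e-7 mol / 7.233e-6 mol photons = 0.12.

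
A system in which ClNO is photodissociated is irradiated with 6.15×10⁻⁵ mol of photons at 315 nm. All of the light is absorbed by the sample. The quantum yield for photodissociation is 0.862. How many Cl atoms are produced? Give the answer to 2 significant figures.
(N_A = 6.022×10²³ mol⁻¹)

Product: Φ × n_abs = 0.862 × 6.15×10⁻⁵ = 5.301×10⁻⁵ mol.
As a count: 5.301×10⁻⁵ × 6.022×10²³ = 3.2×10¹⁹.

3.2×10¹⁹ atoms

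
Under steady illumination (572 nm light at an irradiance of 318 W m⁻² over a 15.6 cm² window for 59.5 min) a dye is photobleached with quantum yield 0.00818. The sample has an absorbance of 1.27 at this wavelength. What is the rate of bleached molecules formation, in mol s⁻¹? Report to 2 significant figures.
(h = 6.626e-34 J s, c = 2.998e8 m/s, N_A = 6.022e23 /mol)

Photon energy at 572 nm: hc/λ = (6.626e-34)(2.998e8)/(572e-9) = 3.473e-19 J.
Energy delivered: (318 W m⁻²)(15.6e-4 m²)(3570 s) = 1771 J.
Photons incident: 1771 / 3.473e-19 = 5.099e21, i.e. 5.099e21/6.022e23 = 0.008467 mol.
Fraction absorbed: 1 − 10^(−1.27) = 0.9463.
Photons absorbed: 0.9463 × 0.008467 = 0.008012 mol.
Product formed: 0.00818 × 0.008012 = 6.554e-5 mol.
Rate: 6.554e-5 / 3570 s = 1.8e-8 mol s⁻¹.

1.8e-8 mol s⁻¹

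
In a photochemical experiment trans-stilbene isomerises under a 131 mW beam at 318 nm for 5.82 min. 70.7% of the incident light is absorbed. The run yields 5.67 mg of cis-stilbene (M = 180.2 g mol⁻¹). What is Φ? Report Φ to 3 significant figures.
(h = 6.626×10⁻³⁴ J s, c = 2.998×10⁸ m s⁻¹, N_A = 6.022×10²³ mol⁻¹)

Φ = 0.366

Product: 5.67 mg / 180.2 g mol⁻¹ = 3.147×10⁻⁵ mol.
Photon energy at 318 nm: hc/λ = (6.626×10⁻³⁴)(2.998×10⁸)/(318×10⁻⁹) = 6.247×10⁻¹⁹ J.
Energy delivered: (131 mW)(349.2 s) = 45.75 J.
Photons incident: 45.75 / 6.247×10⁻¹⁹ = 7.324×10¹⁹, i.e. 7.324×10¹⁹/6.022×10²³ = 1.216×10⁻⁴ mol.
Photons absorbed: 0.707 × 1.216×10⁻⁴ = 8.597×10⁻⁵ mol.
Φ = 3.147×10⁻⁵ mol / 8.597×10⁻⁵ mol photons = 0.366.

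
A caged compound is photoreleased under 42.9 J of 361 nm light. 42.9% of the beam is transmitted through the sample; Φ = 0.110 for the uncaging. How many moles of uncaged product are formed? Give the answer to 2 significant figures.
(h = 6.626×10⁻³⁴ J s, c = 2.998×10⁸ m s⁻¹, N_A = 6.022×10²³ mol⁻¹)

Photon energy at 361 nm: hc/λ = (6.626×10⁻³⁴)(2.998×10⁸)/(361×10⁻⁹) = 5.503×10⁻¹⁹ J.
Photons incident: 42.9 / 5.503×10⁻¹⁹ = 7.796×10¹⁹, i.e. 7.796×10¹⁹/6.022×10²³ = 1.295×10⁻⁴ mol.
Fraction absorbed: 1 − 42.9/100 = 0.5710.
Photons absorbed: 0.5710 × 1.295×10⁻⁴ = 7.394×10⁻⁵ mol.
Product: Φ × n_abs = 0.110 × 7.394×10⁻⁵ = 8.133×10⁻⁶ mol.

8.1×10⁻⁶ mol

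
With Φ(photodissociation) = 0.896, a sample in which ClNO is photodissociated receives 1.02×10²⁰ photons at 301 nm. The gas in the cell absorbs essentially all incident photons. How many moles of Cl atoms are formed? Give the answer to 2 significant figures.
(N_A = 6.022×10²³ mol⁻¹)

Moles of photons: 1.02×10²⁰ / 6.022×10²³ = 1.694×10⁻⁴ mol.
Product: Φ × n_abs = 0.896 × 1.694×10⁻⁴ = 1.518×10⁻⁴ mol.

1.5×10⁻⁴ mol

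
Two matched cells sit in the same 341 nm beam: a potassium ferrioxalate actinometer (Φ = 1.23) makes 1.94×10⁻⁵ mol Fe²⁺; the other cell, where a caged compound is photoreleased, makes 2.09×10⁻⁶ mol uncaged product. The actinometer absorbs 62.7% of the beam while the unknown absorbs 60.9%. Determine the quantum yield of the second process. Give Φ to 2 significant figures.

Photons absorbed by the actinometer: 1.94×10⁻⁵ / 1.23 = 1.577×10⁻⁵ mol.
Incident flux: 1.577×10⁻⁵ / 0.627 = 2.515×10⁻⁵ einstein.
Absorbed by unknown: 0.609 × 2.515×10⁻⁵ = 1.532×10⁻⁵ mol.
Φ(unknown) = 2.09×10⁻⁶ / 1.532×10⁻⁵ = 0.14.

Φ = 0.14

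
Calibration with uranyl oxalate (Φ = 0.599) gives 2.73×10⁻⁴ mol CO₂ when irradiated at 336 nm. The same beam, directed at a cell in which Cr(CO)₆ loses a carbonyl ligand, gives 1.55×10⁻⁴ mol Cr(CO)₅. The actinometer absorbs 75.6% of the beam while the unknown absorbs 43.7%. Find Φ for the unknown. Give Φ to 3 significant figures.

Φ = 0.588

Photons absorbed by the actinometer: 2.73×10⁻⁴ / 0.599 = 4.558×10⁻⁴ mol.
Incident flux: 4.558×10⁻⁴ / 0.756 = 6.029×10⁻⁴ einstein.
Absorbed by unknown: 0.437 × 6.029×10⁻⁴ = 2.635×10⁻⁴ mol.
Φ(unknown) = 1.55×10⁻⁴ / 2.635×10⁻⁴ = 0.588.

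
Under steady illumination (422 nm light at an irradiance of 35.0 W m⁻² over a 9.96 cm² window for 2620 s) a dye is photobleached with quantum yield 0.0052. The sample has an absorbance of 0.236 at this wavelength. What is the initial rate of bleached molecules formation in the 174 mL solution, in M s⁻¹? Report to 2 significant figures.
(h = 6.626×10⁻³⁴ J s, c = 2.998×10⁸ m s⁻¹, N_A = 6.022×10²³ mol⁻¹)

1.5×10⁻⁹ M s⁻¹

Photon energy at 422 nm: hc/λ = (6.626×10⁻³⁴)(2.998×10⁸)/(422×10⁻⁹) = 4.707×10⁻¹⁹ J.
Energy delivered: (35.0 W m⁻²)(9.96×10⁻⁴ m²)(2620 s) = 91.33 J.
Photons incident: 91.33 / 4.707×10⁻¹⁹ = 1.940×10²⁰, i.e. 1.940×10²⁰/6.022×10²³ = 3.222×10⁻⁴ mol.
Fraction absorbed: 1 − 10^(−0.236) = 0.4192.
Photons absorbed: 0.4192 × 3.222×10⁻⁴ = 1.351×10⁻⁴ mol.
Product formed: 0.0052 × 1.351×10⁻⁴ = 7.025×10⁻⁷ mol.
Rate: 7.025×10⁻⁷ mol / (2620 s × 0.174 L) = 1.5×10⁻⁹ M s⁻¹.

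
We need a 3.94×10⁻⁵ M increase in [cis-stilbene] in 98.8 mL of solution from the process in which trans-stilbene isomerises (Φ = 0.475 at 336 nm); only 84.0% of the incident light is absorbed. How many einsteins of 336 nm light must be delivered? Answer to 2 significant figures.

9.8×10⁻⁶ einstein

Product: (3.94×10⁻⁵ M)(0.0988 L) = 3.893×10⁻⁶ mol.
Photons that must be absorbed: 3.893×10⁻⁶ / 0.475 = 8.196×10⁻⁶ mol.
Incident photons needed: 8.196×10⁻⁶ / 0.840 = 9.757×10⁻⁶ mol.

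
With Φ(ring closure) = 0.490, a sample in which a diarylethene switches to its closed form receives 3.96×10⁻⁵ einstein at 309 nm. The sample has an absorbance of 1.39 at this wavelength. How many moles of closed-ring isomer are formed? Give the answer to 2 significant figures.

Fraction absorbed: 1 − 10^(−1.39) = 0.9593.
Photons absorbed: 0.9593 × 3.96×10⁻⁵ = 3.799×10⁻⁵ mol.
Product: Φ × n_abs = 0.490 × 3.799×10⁻⁵ = 1.862×10⁻⁵ mol.

1.9×10⁻⁵ mol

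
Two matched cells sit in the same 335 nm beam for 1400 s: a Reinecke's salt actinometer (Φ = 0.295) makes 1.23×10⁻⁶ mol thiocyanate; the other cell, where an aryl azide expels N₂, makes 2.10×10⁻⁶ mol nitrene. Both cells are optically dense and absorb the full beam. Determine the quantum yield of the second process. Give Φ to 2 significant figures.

Φ = 0.50

Photons absorbed by the actinometer: 1.23×10⁻⁶ / 0.295 = 4.169×10⁻⁶ mol.
Φ(unknown) = 2.10×10⁻⁶ / 4.169×10⁻⁶ = 0.50.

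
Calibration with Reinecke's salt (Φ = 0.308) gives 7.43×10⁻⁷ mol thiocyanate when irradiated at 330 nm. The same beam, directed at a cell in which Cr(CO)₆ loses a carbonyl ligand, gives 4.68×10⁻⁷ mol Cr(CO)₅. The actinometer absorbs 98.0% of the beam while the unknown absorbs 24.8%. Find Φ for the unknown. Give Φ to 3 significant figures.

Photons absorbed by the actinometer: 7.43×10⁻⁷ / 0.308 = 2.412×10⁻⁶ mol.
Incident flux: 2.412×10⁻⁶ / 0.980 = 2.461×10⁻⁶ einstein.
Absorbed by unknown: 0.248 × 2.461×10⁻⁶ = 6.103×10⁻⁷ mol.
Φ(unknown) = 4.68×10⁻⁷ / 6.103×10⁻⁷ = 0.767.

Φ = 0.767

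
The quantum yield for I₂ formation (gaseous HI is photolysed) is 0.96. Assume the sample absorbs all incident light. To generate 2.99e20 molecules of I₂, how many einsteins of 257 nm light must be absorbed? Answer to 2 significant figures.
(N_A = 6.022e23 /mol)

Product: 2.99e20 / 6.022e23 = 4.965e-4 mol.
Photons that must be absorbed: 4.965e-4 / 0.96 = 5.172e-4 mol.

5.2e-4 einstein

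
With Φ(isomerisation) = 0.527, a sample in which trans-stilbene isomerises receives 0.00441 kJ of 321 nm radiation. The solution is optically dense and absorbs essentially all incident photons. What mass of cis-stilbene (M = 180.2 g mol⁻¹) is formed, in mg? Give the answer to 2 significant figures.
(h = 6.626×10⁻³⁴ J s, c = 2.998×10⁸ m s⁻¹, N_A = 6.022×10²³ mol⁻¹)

1.1 mg

Photon energy at 321 nm: hc/λ = (6.626×10⁻³⁴)(2.998×10⁸)/(321×10⁻⁹) = 6.188×10⁻¹⁹ J.
Incident energy: 0.00441 kJ = 4.41 J.
Photons incident: 4.41 / 6.188×10⁻¹⁹ = 7.127×10¹⁸, i.e. 7.127×10¹⁸/6.022×10²³ = 1.183×10⁻⁵ mol.
Product: Φ × n_abs = 0.527 × 1.183×10⁻⁵ = 6.234×10⁻⁶ mol.
Mass: 6.234×10⁻⁶ × 180.2 = 0.001123 g = 1.1 mg.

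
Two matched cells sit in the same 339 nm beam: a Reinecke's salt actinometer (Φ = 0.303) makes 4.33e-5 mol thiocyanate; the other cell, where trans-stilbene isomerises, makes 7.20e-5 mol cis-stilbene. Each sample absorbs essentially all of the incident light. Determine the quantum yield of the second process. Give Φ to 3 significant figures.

Photons absorbed by the actinometer: 4.33e-5 / 0.303 = 1.429e-4 mol.
Φ(unknown) = 7.20e-5 / 1.429e-4 = 0.504.

Φ = 0.504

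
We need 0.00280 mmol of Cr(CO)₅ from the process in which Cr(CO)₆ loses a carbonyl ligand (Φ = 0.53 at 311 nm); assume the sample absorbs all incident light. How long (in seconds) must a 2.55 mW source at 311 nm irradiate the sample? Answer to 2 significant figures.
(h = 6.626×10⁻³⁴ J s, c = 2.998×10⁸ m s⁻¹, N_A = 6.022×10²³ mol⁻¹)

t ≈ 800 s

Product: 0.00280 mmol = 2.80×10⁻⁶ mol.
Photons that must be absorbed: 2.80×10⁻⁶ / 0.53 = 5.283×10⁻⁶ mol.
Photon energy: hc/λ = 6.387×10⁻¹⁹ J; per mole, 3.846×10⁵ J mol⁻¹.
Energy required: 5.283×10⁻⁶ × 3.846×10⁵ = 2.032 J.
Time: 2.032 J / 0.00255 W = 800 s.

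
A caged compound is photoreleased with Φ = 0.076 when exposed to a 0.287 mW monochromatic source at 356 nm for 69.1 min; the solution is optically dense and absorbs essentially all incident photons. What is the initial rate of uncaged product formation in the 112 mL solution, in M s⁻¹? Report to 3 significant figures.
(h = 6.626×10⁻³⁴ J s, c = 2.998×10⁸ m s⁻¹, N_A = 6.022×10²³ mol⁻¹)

Photon energy at 356 nm: hc/λ = (6.626×10⁻³⁴)(2.998×10⁸)/(356×10⁻⁹) = 5.580×10⁻¹⁹ J.
Energy delivered: (0.287 mW)(4146 s) = 1.190 J.
Photons incident: 1.190 / 5.580×10⁻¹⁹ = 2.133×10¹⁸, i.e. 2.133×10¹⁸/6.022×10²³ = 3.542×10⁻⁶ mol.
Product formed: 0.076 × 3.542×10⁻⁶ = 2.692×10⁻⁷ mol.
Rate: 2.692×10⁻⁷ mol / (4146 s × 0.112 L) = 5.80×10⁻¹⁰ M s⁻¹.

5.80×10⁻¹⁰ M s⁻¹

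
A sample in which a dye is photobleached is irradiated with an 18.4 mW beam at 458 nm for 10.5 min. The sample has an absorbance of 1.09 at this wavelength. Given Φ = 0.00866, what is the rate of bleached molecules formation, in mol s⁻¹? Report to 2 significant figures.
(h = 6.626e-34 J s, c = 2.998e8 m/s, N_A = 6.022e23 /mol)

5.6e-10 mol s⁻¹

Photon energy at 458 nm: hc/λ = (6.626e-34)(2.998e8)/(458e-9) = 4.337e-19 J.
Energy delivered: (18.4 mW)(630 s) = 11.59 J.
Photons incident: 11.59 / 4.337e-19 = 2.672e19, i.e. 2.672e19/6.022e23 = 4.437e-5 mol.
Fraction absorbed: 1 − 10^(−1.09) = 0.9187.
Photons absorbed: 0.9187 × 4.437e-5 = 4.076e-5 mol.
Product formed: 0.00866 × 4.076e-5 = 3.530e-7 mol.
Rate: 3.530e-7 / 630 s = 5.6e-10 mol s⁻¹.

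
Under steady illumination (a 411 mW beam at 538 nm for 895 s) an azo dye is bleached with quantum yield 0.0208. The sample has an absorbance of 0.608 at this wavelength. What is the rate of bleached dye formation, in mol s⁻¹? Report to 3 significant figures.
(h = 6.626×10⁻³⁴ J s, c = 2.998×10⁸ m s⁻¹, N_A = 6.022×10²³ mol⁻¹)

Photon energy at 538 nm: hc/λ = (6.626×10⁻³⁴)(2.998×10⁸)/(538×10⁻⁹) = 3.692×10⁻¹⁹ J.
Energy delivered: (411 mW)(895 s) = 367.8 J.
Photons incident: 367.8 / 3.692×10⁻¹⁹ = 9.962×10²⁰, i.e. 9.962×10²⁰/6.022×10²³ = 0.001654 mol.
Fraction absorbed: 1 − 10^(−0.608) = 0.7534.
Photons absorbed: 0.7534 × 0.001654 = 0.001246 mol.
Product formed: 0.0208 × 0.001246 = 2.592×10⁻⁵ mol.
Rate: 2.592×10⁻⁵ / 895 s = 2.90×10⁻⁸ mol s⁻¹.

2.90×10⁻⁸ mol s⁻¹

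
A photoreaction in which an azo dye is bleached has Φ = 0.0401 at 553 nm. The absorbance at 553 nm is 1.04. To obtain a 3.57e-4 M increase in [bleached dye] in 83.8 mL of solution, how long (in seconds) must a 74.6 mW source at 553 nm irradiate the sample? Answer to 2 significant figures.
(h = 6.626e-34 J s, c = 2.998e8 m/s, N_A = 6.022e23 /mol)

t ≈ 2400 s

Product: (3.57e-4 M)(0.0838 L) = 2.992e-5 mol.
Photons that must be absorbed: 2.992e-5 / 0.0401 = 7.461e-4 mol.
Fraction absorbed: 1 − 10^(−1.04) = 0.9088.
Incident photons needed: 7.461e-4 / 0.9088 = 8.210e-4 mol.
Photon energy: hc/λ = 3.592e-19 J; per mole, 2.163e5 J mol⁻¹.
Energy required: 8.210e-4 × 2.163e5 = 177.6 J.
Time: 177.6 J / 0.0746 W = 2400 s.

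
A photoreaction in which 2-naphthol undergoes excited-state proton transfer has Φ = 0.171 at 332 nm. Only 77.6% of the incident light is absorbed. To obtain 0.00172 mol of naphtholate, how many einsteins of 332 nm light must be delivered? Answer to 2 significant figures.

0.013 einstein

Photons that must be absorbed: 0.00172 / 0.171 = 0.01006 mol.
Incident photons needed: 0.01006 / 0.776 = 0.01296 mol.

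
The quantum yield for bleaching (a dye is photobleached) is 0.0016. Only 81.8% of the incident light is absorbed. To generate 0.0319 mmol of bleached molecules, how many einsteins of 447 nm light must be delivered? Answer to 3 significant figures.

0.0244 einstein

Product: 0.0319 mmol = 3.19×10⁻⁵ mol.
Photons that must be absorbed: 3.19×10⁻⁵ / 0.0016 = 0.01994 mol.
Incident photons needed: 0.01994 / 0.818 = 0.02438 mol.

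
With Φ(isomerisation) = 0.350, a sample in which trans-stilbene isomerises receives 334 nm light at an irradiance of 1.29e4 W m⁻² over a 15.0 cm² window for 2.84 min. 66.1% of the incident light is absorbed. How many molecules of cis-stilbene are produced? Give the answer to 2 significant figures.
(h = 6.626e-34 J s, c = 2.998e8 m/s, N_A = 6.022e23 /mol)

1.3e21 molecules

Photon energy at 334 nm: hc/λ = (6.626e-34)(2.998e8)/(334e-9) = 5.948e-19 J.
Energy delivered: (1.29e4 W m⁻²)(15.0e-4 m²)(170.4 s) = 3297 J.
Photons incident: 3297 / 5.948e-19 = 5.543e21, i.e. 5.543e21/6.022e23 = 0.009205 mol.
Photons absorbed: 0.661 × 0.009205 = 0.006085 mol.
Product: Φ × n_abs = 0.350 × 0.006085 = 0.002130 mol.
As a count: 0.002130 × 6.022e23 = 1.3e21.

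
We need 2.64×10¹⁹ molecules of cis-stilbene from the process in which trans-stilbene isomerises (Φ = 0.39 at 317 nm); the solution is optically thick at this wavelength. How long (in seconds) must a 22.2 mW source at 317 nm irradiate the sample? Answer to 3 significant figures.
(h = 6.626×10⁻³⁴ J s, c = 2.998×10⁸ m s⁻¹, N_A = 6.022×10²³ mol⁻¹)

Product: 2.64×10¹⁹ / 6.022×10²³ = 4.384×10⁻⁵ mol.
Photons that must be absorbed: 4.384×10⁻⁵ / 0.39 = 1.124×10⁻⁴ mol.
Photon energy: hc/λ = 6.266×10⁻¹⁹ J; per mole, 3.773×10⁵ J mol⁻¹.
Energy required: 1.124×10⁻⁴ × 3.773×10⁵ = 42.41 J.
Time: 42.41 J / 0.0222 W = 1910 s.

t ≈ 1910 s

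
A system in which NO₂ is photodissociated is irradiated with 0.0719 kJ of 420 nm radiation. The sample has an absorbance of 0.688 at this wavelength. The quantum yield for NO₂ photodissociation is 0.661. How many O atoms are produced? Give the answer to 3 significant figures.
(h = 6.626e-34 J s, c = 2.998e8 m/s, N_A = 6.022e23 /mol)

7.99e19 atoms

Photon energy at 420 nm: hc/λ = (6.626e-34)(2.998e8)/(420e-9) = 4.730e-19 J.
Incident energy: 0.0719 kJ = 71.9 J.
Photons incident: 71.9 / 4.730e-19 = 1.520e20, i.e. 1.520e20/6.022e23 = 2.524e-4 mol.
Fraction absorbed: 1 − 10^(−0.688) = 0.7949.
Photons absorbed: 0.7949 × 2.524e-4 = 2.006e-4 mol.
Product: Φ × n_abs = 0.661 × 2.006e-4 = 1.326e-4 mol.
As a count: 1.326e-4 × 6.022e23 = 7.99e19.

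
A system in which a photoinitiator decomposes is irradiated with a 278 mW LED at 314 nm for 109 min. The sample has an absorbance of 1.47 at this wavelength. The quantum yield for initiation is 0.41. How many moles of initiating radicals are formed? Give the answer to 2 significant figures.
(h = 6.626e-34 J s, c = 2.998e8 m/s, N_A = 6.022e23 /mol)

0.0019 mol

Photon energy at 314 nm: hc/λ = (6.626e-34)(2.998e8)/(314e-9) = 6.326e-19 J.
Energy delivered: (278 mW)(6540 s) = 1818 J.
Photons incident: 1818 / 6.326e-19 = 2.874e21, i.e. 2.874e21/6.022e23 = 0.004773 mol.
Fraction absorbed: 1 − 10^(−1.47) = 0.9661.
Photons absorbed: 0.9661 × 0.004773 = 0.004611 mol.
Product: Φ × n_abs = 0.41 × 0.004611 = 0.001891 mol.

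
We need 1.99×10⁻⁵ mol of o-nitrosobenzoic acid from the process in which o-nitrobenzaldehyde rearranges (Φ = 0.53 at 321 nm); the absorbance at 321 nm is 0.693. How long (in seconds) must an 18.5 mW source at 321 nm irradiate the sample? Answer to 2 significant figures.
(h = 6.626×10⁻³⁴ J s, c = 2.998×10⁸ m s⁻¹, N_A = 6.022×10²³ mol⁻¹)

t ≈ 950 s

Photons that must be absorbed: 1.99×10⁻⁵ / 0.53 = 3.755×10⁻⁵ mol.
Fraction absorbed: 1 − 10^(−0.693) = 0.7972.
Incident photons needed: 3.755×10⁻⁵ / 0.7972 = 4.710×10⁻⁵ mol.
Photon energy: hc/λ = 6.188×10⁻¹⁹ J; per mole, 3.726×10⁵ J mol⁻¹.
Energy required: 4.710×10⁻⁵ × 3.726×10⁵ = 17.55 J.
Time: 17.55 J / 0.0185 W = 950 s.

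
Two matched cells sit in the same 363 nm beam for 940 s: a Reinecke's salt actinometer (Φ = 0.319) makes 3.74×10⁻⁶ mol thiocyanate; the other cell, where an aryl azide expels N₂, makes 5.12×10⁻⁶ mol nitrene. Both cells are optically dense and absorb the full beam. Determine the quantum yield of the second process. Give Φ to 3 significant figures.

Photons absorbed by the actinometer: 3.74×10⁻⁶ / 0.319 = 1.172×10⁻⁵ mol.
Φ(unknown) = 5.12×10⁻⁶ / 1.172×10⁻⁵ = 0.437.

Φ = 0.437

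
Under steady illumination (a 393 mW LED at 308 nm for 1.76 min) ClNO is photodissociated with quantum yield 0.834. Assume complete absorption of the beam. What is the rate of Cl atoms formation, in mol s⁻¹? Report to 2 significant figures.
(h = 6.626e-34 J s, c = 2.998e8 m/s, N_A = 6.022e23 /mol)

Photon energy at 308 nm: hc/λ = (6.626e-34)(2.998e8)/(308e-9) = 6.450e-19 J.
Energy delivered: (393 mW)(105.6 s) = 41.50 J.
Photons incident: 41.50 / 6.450e-19 = 6.434e19, i.e. 6.434e19/6.022e23 = 1.068e-4 mol.
Product formed: 0.834 × 1.068e-4 = 8.907e-5 mol.
Rate: 8.907e-5 / 105.6 s = 8.4e-7 mol s⁻¹.

8.4e-7 mol s⁻¹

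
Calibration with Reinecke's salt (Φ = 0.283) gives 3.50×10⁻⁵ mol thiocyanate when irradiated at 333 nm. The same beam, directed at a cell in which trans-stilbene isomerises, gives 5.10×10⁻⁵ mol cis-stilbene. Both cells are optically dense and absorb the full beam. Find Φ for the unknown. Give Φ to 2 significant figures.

Φ = 0.41

Photons absorbed by the actinometer: 3.50×10⁻⁵ / 0.283 = 1.237×10⁻⁴ mol.
Φ(unknown) = 5.10×10⁻⁵ / 1.237×10⁻⁴ = 0.41.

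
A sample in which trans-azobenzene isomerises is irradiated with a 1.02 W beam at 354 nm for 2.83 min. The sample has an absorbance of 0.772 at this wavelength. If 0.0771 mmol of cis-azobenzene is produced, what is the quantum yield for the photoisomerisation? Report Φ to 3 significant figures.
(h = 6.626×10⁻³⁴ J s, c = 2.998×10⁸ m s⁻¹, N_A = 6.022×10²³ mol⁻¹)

Product: 0.0771 mmol = 7.71×10⁻⁵ mol.
Photon energy at 354 nm: hc/λ = (6.626×10⁻³⁴)(2.998×10⁸)/(354×10⁻⁹) = 5.612×10⁻¹⁹ J.
Energy delivered: (1.02 W)(169.8 s) = 173.2 J.
Photons incident: 173.2 / 5.612×10⁻¹⁹ = 3.086×10²⁰, i.e. 3.086×10²⁰/6.022×10²³ = 5.125×10⁻⁴ mol.
Fraction absorbed: 1 − 10^(−0.772) = 0.8310.
Photons absorbed: 0.8310 × 5.125×10⁻⁴ = 4.259×10⁻⁴ mol.
Φ = 7.71×10⁻⁵ mol / 4.259×10⁻⁴ mol photons = 0.181.

Φ = 0.181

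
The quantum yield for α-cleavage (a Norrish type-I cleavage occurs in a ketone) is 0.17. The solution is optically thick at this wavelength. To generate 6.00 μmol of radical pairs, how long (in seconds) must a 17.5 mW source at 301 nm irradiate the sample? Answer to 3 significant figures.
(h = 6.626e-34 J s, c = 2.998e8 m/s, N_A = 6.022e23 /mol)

Product: 6.00 μmol = 6.00e-6 mol.
Photons that must be absorbed: 6.00e-6 / 0.17 = 3.529e-5 mol.
Photon energy: hc/λ = 6.600e-19 J; per mole, 3.975e5 J mol⁻¹.
Energy required: 3.529e-5 × 3.975e5 = 14.03 J.
Time: 14.03 J / 0.0175 W = 802 s.

t ≈ 802 s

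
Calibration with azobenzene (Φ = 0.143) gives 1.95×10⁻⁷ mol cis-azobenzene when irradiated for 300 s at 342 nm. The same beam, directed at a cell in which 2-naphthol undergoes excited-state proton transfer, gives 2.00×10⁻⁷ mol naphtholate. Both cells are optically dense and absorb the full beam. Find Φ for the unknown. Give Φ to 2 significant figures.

Photons absorbed by the actinometer: 1.95×10⁻⁷ / 0.143 = 1.364×10⁻⁶ mol.
Φ(unknown) = 2.00×10⁻⁷ / 1.364×10⁻⁶ = 0.15.

Φ = 0.15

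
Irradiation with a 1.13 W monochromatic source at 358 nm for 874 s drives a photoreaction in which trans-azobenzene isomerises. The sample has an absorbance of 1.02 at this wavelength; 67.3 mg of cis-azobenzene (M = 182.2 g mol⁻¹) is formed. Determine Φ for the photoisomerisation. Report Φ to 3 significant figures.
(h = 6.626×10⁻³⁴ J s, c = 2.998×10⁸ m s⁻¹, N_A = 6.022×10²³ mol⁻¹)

Product: 67.3 mg / 182.2 g mol⁻¹ = 3.694×10⁻⁴ mol.
Photon energy at 358 nm: hc/λ = (6.626×10⁻³⁴)(2.998×10⁸)/(358×10⁻⁹) = 5.549×10⁻¹⁹ J.
Energy delivered: (1.13 W)(874 s) = 987.6 J.
Photons incident: 987.6 / 5.549×10⁻¹⁹ = 1.780×10²¹, i.e. 1.780×10²¹/6.022×10²³ = 0.002956 mol.
Fraction absorbed: 1 − 10^(−1.02) = 0.9045.
Photons absorbed: 0.9045 × 0.002956 = 0.002674 mol.
Φ = 3.694×10⁻⁴ mol / 0.002674 mol photons = 0.138.

Φ = 0.138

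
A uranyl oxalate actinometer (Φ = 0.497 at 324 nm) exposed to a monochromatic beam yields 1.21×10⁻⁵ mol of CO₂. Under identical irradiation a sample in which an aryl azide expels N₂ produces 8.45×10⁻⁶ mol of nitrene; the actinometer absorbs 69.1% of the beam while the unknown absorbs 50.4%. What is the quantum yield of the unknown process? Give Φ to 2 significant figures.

Φ = 0.48

Photons absorbed by the actinometer: 1.21×10⁻⁵ / 0.497 = 2.435×10⁻⁵ mol.
Incident flux: 2.435×10⁻⁵ / 0.691 = 3.524×10⁻⁵ einstein.
Absorbed by unknown: 0.504 × 3.524×10⁻⁵ = 1.776×10⁻⁵ mol.
Φ(unknown) = 8.45×10⁻⁶ / 1.776×10⁻⁵ = 0.48.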